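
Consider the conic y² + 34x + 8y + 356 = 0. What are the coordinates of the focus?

(-37/2, -4)

Only y is squared. Complete the square in y: (y + 4)² = -34(x + 10).
Vertex (-10, -4); 4p = -34 so p = -17/2. Opens left.
Focus is p units from the vertex along the axis: (h + p, k).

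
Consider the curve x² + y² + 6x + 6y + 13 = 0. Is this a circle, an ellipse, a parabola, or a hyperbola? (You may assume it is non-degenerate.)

No xy term. Coefficients of x² and y² are A = 1, C = 1.
A = C (same sign) ⇒ circle.

circle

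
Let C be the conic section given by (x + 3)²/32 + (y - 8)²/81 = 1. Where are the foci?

Center (-3, 8). The larger denominator 81 sits under the y-term, so the major axis is vertical; a² = 81, b² = 32.
c² = a² - b² = 81 - 32 = 49, so c = 7.
Foci lie on the vertical axis through the center: (h, k ± c).

(-3, 1) and (-3, 15)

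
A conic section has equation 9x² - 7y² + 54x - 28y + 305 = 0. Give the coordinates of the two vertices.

(-3, -8) and (-3, 4)

Collect terms: 9(x² + 6x) -7(y² + 4y) = -305
Completing the square gives 9(x + 3)² -7(y + 2)² = -305 + 81 - 28 = -252.
Divide through by -252 to get (y + 2)²/36 - (x + 3)²/28 = 1.
Hyperbola, center (-3, -2), transverse axis vertical; a² = 36, b² = 28.
a = 6. Vertices at (h, k ± a).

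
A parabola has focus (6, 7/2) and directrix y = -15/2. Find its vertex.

(6, -2)

The vertex is the midpoint between the focus and the directrix along the axis of symmetry.
Axis is vertical (directrix is horizontal). Vertex y-coordinate = (7/2 + (-15/2))/2 = -2; x-coordinate = 6.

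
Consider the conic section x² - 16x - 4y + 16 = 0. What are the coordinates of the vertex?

Only x is squared. Complete the square in x: (x - 8)² = 4(y + 12).
Vertex (8, -12); 4p = 4 so p = 1. Opens up.

(8, -12)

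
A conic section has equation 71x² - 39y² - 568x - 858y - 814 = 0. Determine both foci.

Collect terms: 71(x² - 8x) -39(y² + 22y) = 814
Completing the square gives 71(x - 4)² -39(y + 11)² = 814 + 1136 - 4719 = -2769.
Divide through by -2769 to get (y + 11)²/71 - (x - 4)²/39 = 1.
Hyperbola, center (4, -11), transverse axis vertical; a² = 71, b² = 39.
c² = a² + b² = 71 + 39 = 110, so c = √110.
Foci lie on the vertical axis through the center: (h, k ± c).

(4, -11 - √110) and (4, -11 + √110)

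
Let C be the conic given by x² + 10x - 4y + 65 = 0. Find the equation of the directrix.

Only x is squared. Complete the square in x: (x + 5)² = 4(y - 10).
Vertex (-5, 10); 4p = 4 so p = 1. Opens up.
Directrix is the horizontal line y = k − p = 10 − (1) = 9.

y = 9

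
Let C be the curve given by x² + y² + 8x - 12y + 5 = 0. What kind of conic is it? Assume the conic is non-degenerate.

circle

No xy term. Coefficients of x² and y² are A = 1, C = 1.
A = C (same sign) ⇒ circle.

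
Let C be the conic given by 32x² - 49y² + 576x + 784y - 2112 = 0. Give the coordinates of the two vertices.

Group: 32(x² + 18x) -49(y² - 16y) = 2112
Complete the square: 32(x + 9)² -49(y - 8)² = 2112 + 2592 - 3136 = 1568
Divide by 1568: (x + 9)²/49 - (y - 8)²/32 = 1
Hyperbola, center (-9, 8), transverse axis horizontal; a² = 49, b² = 32.
a = 7. Vertices at (h ± a, k).

(-16, 8) and (-2, 8)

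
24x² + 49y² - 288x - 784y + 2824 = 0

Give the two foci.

24(x² - 12x) + 49(y² - 16y) = -2824
24(x - 6)² + 49(y - 8)² = -2824 + 864 + 3136 = 1176
Divide by 1176: (x - 6)²/49 + (y - 8)²/24 = 1
Ellipse, center (6, 8), major axis horizontal; a² = 49, b² = 24.
c² = a² - b² = 49 - 24 = 25, so c = 5.
Foci lie on the horizontal axis through the center: (h ± c, k).

(1, 8) and (11, 8)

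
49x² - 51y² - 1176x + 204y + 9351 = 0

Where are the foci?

49(x² - 24x) -51(y² - 4y) = -9351
Completing the square gives 49(x - 12)² -51(y - 2)² = -9351 + 7056 - 204 = -2499.
Dividing both sides by -2499: (y - 2)²/49 - (x - 12)²/51 = 1
Hyperbola, center (12, 2), transverse axis vertical; a² = 49, b² = 51.
c² = a² + b² = 49 + 51 = 100, so c = 10.
Foci lie on the vertical axis through the center: (h, k ± c).

(12, -8) and (12, 12)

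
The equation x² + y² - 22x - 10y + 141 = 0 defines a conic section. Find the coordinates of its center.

(x² - 22x) + (y² - 10y) = -141
Complete the square in x and y: (x - 11)² + (y - 5)² = -141 + 121 + 25 = 5
So (x - 11)² + (y - 5)² = 5.
Circle centered at (11, 5) with r² = 5.

(11, 5)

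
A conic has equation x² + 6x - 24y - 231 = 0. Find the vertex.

(-3, -10)

Only x is squared. Complete the square in x: (x + 3)² = 24(y + 10).
Vertex (-3, -10); 4p = 24 so p = 6. Opens up.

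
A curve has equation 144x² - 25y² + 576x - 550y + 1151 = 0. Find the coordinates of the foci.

(-2, -24) and (-2, 2)

Rearranging, 144(x² + 4x) -25(y² + 22y) = -1151.
144(x + 2)² -25(y + 11)² = -1151 + 576 - 3025 = -3600
Divide by -3600: (y + 11)²/144 - (x + 2)²/25 = 1
Hyperbola, center (-2, -11), transverse axis vertical; a² = 144, b² = 25.
c² = a² + b² = 144 + 25 = 169, so c = 13.
Foci lie on the vertical axis through the center: (h, k ± c).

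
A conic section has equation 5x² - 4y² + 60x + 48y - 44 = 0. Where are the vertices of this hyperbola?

Group the x- and y-terms: 5(x² + 12x) -4(y² - 12y) = 44
5(x + 6)² -4(y - 6)² = 44 + 180 - 144 = 80
Divide through by 80 to get (x + 6)²/16 - (y - 6)²/20 = 1.
Hyperbola, center (-6, 6), transverse axis horizontal; a² = 16, b² = 20.
a = 4. Vertices at (h ± a, k).

(-10, 6) and (-2, 6)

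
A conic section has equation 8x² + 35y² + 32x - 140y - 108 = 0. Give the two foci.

(-2 - 3√3, 2) and (-2 + 3√3, 2)

Group the x- and y-terms: 8(x² + 4x) + 35(y² - 4y) = 108
Completing the square gives 8(x + 2)² + 35(y - 2)² = 108 + 32 + 140 = 280.
Dividing both sides by 280: (x + 2)²/35 + (y - 2)²/8 = 1
Ellipse, center (-2, 2), major axis horizontal; a² = 35, b² = 8.
c² = a² - b² = 35 - 8 = 27, so c = 3√3.
Foci lie on the horizontal axis through the center: (h ± c, k).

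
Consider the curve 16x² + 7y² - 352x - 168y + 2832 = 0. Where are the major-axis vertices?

(11, 8) and (11, 16)

Group: 16(x² - 22x) + 7(y² - 24y) = -2832
Complete the square: 16(x - 11)² + 7(y - 12)² = -2832 + 1936 + 1008 = 112
Divide through by 112 to get (x - 11)²/7 + (y - 12)²/16 = 1.
Ellipse, center (11, 12), major axis vertical; a² = 16, b² = 7.
a = 4. Vertices at (h, k ± a).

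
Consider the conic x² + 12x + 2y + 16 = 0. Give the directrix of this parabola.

Only x is squared. Complete the square in x: (x + 6)² = -2(y - 10).
Vertex (-6, 10); 4p = -2 so p = -1/2. Opens down.
Directrix is the horizontal line y = k − p = 10 − (-1/2) = 21/2.

y = 21/2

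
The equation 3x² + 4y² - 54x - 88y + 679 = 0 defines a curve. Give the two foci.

Group the x- and y-terms: 3(x² - 18x) + 4(y² - 22y) = -679
Complete the square: 3(x - 9)² + 4(y - 11)² = -679 + 243 + 484 = 48
Divide by 48: (x - 9)²/16 + (y - 11)²/12 = 1
Ellipse, center (9, 11), major axis horizontal; a² = 16, b² = 12.
c² = a² - b² = 16 - 12 = 4, so c = 2.
Foci lie on the horizontal axis through the center: (h ± c, k).

(7, 11) and (11, 11)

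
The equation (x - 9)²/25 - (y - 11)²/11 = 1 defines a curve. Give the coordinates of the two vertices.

(4, 11) and (14, 11)

Center (9, 11). The positive term is the x-term, so the transverse axis is horizontal; a² = 25, b² = 11.
a = 5. Vertices at (h ± a, k).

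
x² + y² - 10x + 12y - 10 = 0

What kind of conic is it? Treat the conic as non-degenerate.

No xy term. Coefficients of x² and y² are A = 1, C = 1.
A = C (same sign) ⇒ circle.

circle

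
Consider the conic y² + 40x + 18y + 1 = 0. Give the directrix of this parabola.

Only y is squared. Complete the square in y: (y + 9)² = -40(x - 2).
Vertex (2, -9); 4p = -40 so p = -10. Opens left.
Directrix is the vertical line x = h − p = 2 − (-10) = 12.

x = 12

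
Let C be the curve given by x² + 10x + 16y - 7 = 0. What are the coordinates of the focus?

Only x is squared. Complete the square in x: (x + 5)² = -16(y - 2).
Vertex (-5, 2); 4p = -16 so p = -4. Opens down.
Focus is p units from the vertex along the axis: (h, k + p).

(-5, -2)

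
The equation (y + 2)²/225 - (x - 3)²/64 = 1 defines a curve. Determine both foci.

(3, -19) and (3, 15)

Center (3, -2). The positive term is the y-term, so the transverse axis is vertical; a² = 225, b² = 64.
c² = a² + b² = 225 + 64 = 289, so c = 17.
Foci lie on the vertical axis through the center: (h, k ± c).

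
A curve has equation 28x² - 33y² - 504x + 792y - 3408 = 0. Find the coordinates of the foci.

(9 - √61, 12) and (9 + √61, 12)

Collect terms: 28(x² - 18x) -33(y² - 24y) = 3408
Complete the square: 28(x - 9)² -33(y - 12)² = 3408 + 2268 - 4752 = 924
Divide by 924: (x - 9)²/33 - (y - 12)²/28 = 1
Hyperbola, center (9, 12), transverse axis horizontal; a² = 33, b² = 28.
c² = a² + b² = 33 + 28 = 61, so c = √61.
Foci lie on the horizontal axis through the center: (h ± c, k).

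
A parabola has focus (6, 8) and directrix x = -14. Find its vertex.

(-4, 8)

The vertex is the midpoint between the focus and the directrix along the axis of symmetry.
Axis is horizontal (directrix is vertical). Vertex x-coordinate = (6 + (-14))/2 = -4; y-coordinate = 8.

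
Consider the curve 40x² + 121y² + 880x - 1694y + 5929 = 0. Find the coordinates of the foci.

40(x² + 22x) + 121(y² - 14y) = -5929
Completing the square gives 40(x + 11)² + 121(y - 7)² = -5929 + 4840 + 5929 = 4840.
Dividing both sides by 4840: (x + 11)²/121 + (y - 7)²/40 = 1
Ellipse, center (-11, 7), major axis horizontal; a² = 121, b² = 40.
c² = a² - b² = 121 - 40 = 81, so c = 9.
Foci lie on the horizontal axis through the center: (h ± c, k).

(-20, 7) and (-2, 7)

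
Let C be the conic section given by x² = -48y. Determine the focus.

Vertex (0, 0); 4p = -48 so p = -12. Opens down.
Focus is p units from the vertex along the axis: (h, k + p).

(0, -12)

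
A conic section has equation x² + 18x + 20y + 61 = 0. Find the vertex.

Only x is squared. Complete the square in x: (x + 9)² = -20(y - 1).
Vertex (-9, 1); 4p = -20 so p = -5. Opens down.

(-9, 1)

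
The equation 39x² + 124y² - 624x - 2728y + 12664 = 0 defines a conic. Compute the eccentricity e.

e = √2635/62

Group: 39(x² - 16x) + 124(y² - 22y) = -12664
Complete the square in x and y: 39(x - 8)² + 124(y - 11)² = -12664 + 2496 + 15004 = 4836
Dividing both sides by 4836: (x - 8)²/124 + (y - 11)²/39 = 1
Ellipse, center (8, 11), major axis horizontal; a² = 124, b² = 39.
c² = a² - b² = 85, so c = √85.
e = c/a = √85/2√31 = √2635/62.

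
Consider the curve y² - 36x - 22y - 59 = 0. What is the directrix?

x = -14

Only y is squared. Complete the square in y: (y - 11)² = 36(x + 5).
Vertex (-5, 11); 4p = 36 so p = 9. Opens right.
Directrix is the vertical line x = h − p = -5 − (9) = -14.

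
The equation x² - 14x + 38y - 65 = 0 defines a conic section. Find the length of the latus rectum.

Only x is squared. Complete the square in x: (x - 7)² = -38(y - 3).
Vertex (7, 3); 4p = -38 so p = -19/2. Opens down.
Latus rectum length = |4p| = 38.

38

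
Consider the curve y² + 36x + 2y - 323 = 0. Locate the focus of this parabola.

Only y is squared. Complete the square in y: (y + 1)² = -36(x - 9).
Vertex (9, -1); 4p = -36 so p = -9. Opens left.
Focus is p units from the vertex along the axis: (h + p, k).

(0, -1)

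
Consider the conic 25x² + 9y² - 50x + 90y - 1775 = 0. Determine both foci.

Rearranging, 25(x² - 2x) + 9(y² + 10y) = 1775.
Completing the square gives 25(x - 1)² + 9(y + 5)² = 1775 + 25 + 225 = 2025.
Divide by 2025: (x - 1)²/81 + (y + 5)²/225 = 1
Ellipse, center (1, -5), major axis vertical; a² = 225, b² = 81.
c² = a² - b² = 225 - 81 = 144, so c = 12.
Foci lie on the vertical axis through the center: (h, k ± c).

(1, -17) and (1, 7)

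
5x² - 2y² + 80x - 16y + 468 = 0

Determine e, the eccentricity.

Rearranging, 5(x² + 16x) -2(y² + 8y) = -468.
5(x + 8)² -2(y + 4)² = -468 + 320 - 32 = -180
Dividing both sides by -180: (y + 4)²/90 - (x + 8)²/36 = 1
Hyperbola, center (-8, -4), transverse axis vertical; a² = 90, b² = 36.
c² = a² + b² = 126, so c = 3√14.
e = c/a = 3√14/3√10 = √35/5.

e = √35/5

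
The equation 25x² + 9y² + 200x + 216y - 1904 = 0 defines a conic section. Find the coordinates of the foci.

(-4, -28) and (-4, 4)

Rearranging, 25(x² + 8x) + 9(y² + 24y) = 1904.
Complete the square: 25(x + 4)² + 9(y + 12)² = 1904 + 400 + 1296 = 3600
Divide by 3600: (x + 4)²/144 + (y + 12)²/400 = 1
Ellipse, center (-4, -12), major axis vertical; a² = 400, b² = 144.
c² = a² - b² = 400 - 144 = 256, so c = 16.
Foci lie on the vertical axis through the center: (h, k ± c).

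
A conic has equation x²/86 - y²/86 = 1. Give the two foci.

Center (0, 0). The positive term is the x-term, so the transverse axis is horizontal; a² = 86, b² = 86.
c² = a² + b² = 86 + 86 = 172, so c = 2√43.
Foci lie on the horizontal axis through the center: (h ± c, k).

(0 - 2√43, 0) and (0 + 2√43, 0)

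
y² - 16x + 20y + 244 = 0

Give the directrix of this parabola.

x = 5

Only y is squared. Complete the square in y: (y + 10)² = 16(x - 9).
Vertex (9, -10); 4p = 16 so p = 4. Opens right.
Directrix is the vertical line x = h − p = 9 − (4) = 5.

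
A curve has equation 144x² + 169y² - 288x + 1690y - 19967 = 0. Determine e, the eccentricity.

e = 5/13

Collect terms: 144(x² - 2x) + 169(y² + 10y) = 19967
Complete the square in x and y: 144(x - 1)² + 169(y + 5)² = 19967 + 144 + 4225 = 24336
Divide through by 24336 to get (x - 1)²/169 + (y + 5)²/144 = 1.
Ellipse, center (1, -5), major axis horizontal; a² = 169, b² = 144.
c² = a² - b² = 25, so c = 5.
e = c/a = 5/13.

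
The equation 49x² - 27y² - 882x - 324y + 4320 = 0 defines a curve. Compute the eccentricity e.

e = 2√19/7

Group: 49(x² - 18x) -27(y² + 12y) = -4320
Complete the square: 49(x - 9)² -27(y + 6)² = -4320 + 3969 - 972 = -1323
Divide through by -1323 to get (y + 6)²/49 - (x - 9)²/27 = 1.
Hyperbola, center (9, -6), transverse axis vertical; a² = 49, b² = 27.
c² = a² + b² = 76, so c = 2√19.
e = c/a = 2√19/7.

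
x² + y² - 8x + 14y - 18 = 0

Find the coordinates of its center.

(4, -7)

Rearranging, (x² - 8x) + (y² + 14y) = 18.
Complete the square: (x - 4)² + (y + 7)² = 18 + 16 + 49 = 83
So (x - 4)² + (y + 7)² = 83.
Circle centered at (4, -7) with r² = 83.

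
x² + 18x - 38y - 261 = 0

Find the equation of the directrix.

y = -37/2

Only x is squared. Complete the square in x: (x + 9)² = 38(y + 9).
Vertex (-9, -9); 4p = 38 so p = 19/2. Opens up.
Directrix is the horizontal line y = k − p = -9 − (19/2) = -37/2.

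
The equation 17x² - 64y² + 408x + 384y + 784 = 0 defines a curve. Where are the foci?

17(x² + 24x) -64(y² - 6y) = -784
17(x + 12)² -64(y - 3)² = -784 + 2448 - 576 = 1088
Divide by 1088: (x + 12)²/64 - (y - 3)²/17 = 1
Hyperbola, center (-12, 3), transverse axis horizontal; a² = 64, b² = 17.
c² = a² + b² = 64 + 17 = 81, so c = 9.
Foci lie on the horizontal axis through the center: (h ± c, k).

(-21, 3) and (-3, 3)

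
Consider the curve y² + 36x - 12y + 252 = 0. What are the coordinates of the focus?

Only y is squared. Complete the square in y: (y - 6)² = -36(x + 6).
Vertex (-6, 6); 4p = -36 so p = -9. Opens left.
Focus is p units from the vertex along the axis: (h + p, k).

(-15, 6)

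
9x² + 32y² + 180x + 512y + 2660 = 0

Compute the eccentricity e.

e = √46/8

9(x² + 20x) + 32(y² + 16y) = -2660
9(x + 10)² + 32(y + 8)² = -2660 + 900 + 2048 = 288
Divide through by 288 to get (x + 10)²/32 + (y + 8)²/9 = 1.
Ellipse, center (-10, -8), major axis horizontal; a² = 32, b² = 9.
c² = a² - b² = 23, so c = √23.
e = c/a = √23/4√2 = √46/8.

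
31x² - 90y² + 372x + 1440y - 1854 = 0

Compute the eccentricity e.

Rearranging, 31(x² + 12x) -90(y² - 16y) = 1854.
Complete the square: 31(x + 6)² -90(y - 8)² = 1854 + 1116 - 5760 = -2790
Divide by -2790: (y - 8)²/31 - (x + 6)²/90 = 1
Hyperbola, center (-6, 8), transverse axis vertical; a² = 31, b² = 90.
c² = a² + b² = 121, so c = 11.
e = c/a = 11/√31 = 11√31/31.

e = 11√31/31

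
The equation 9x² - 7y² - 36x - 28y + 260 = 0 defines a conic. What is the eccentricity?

e = 4/3

Rearranging, 9(x² - 4x) -7(y² + 4y) = -260.
Complete the square in x and y: 9(x - 2)² -7(y + 2)² = -260 + 36 - 28 = -252
Dividing both sides by -252: (y + 2)²/36 - (x - 2)²/28 = 1
Hyperbola, center (2, -2), transverse axis vertical; a² = 36, b² = 28.
c² = a² + b² = 64, so c = 8.
e = c/a = 8/6 = 4/3.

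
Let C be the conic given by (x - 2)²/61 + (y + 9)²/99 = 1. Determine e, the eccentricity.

Center (2, -9). The larger denominator 99 sits under the y-term, so the major axis is vertical; a² = 99, b² = 61.
c² = a² - b² = 38, so c = √38.
e = c/a = √38/3√11 = √418/33.

e = √418/33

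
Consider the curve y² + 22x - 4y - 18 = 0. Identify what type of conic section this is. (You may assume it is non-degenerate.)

parabola

No xy term. Coefficients of x² and y² are A = 0, C = 1.
Exactly one squared variable ⇒ parabola.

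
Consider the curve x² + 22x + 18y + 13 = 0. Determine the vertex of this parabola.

(-11, 6)

Only x is squared. Complete the square in x: (x + 11)² = -18(y - 6).
Vertex (-11, 6); 4p = -18 so p = -9/2. Opens down.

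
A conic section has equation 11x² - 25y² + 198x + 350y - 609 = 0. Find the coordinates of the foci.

(-15, 7) and (-3, 7)

11(x² + 18x) -25(y² - 14y) = 609
11(x + 9)² -25(y - 7)² = 609 + 891 - 1225 = 275
Dividing both sides by 275: (x + 9)²/25 - (y - 7)²/11 = 1
Hyperbola, center (-9, 7), transverse axis horizontal; a² = 25, b² = 11.
c² = a² + b² = 25 + 11 = 36, so c = 6.
Foci lie on the horizontal axis through the center: (h ± c, k).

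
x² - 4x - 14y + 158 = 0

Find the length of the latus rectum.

14

Only x is squared. Complete the square in x: (x - 2)² = 14(y - 11).
Vertex (2, 11); 4p = 14 so p = 7/2. Opens up.
Latus rectum length = |4p| = 14.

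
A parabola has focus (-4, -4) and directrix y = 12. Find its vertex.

(-4, 4)

The vertex is the midpoint between the focus and the directrix along the axis of symmetry.
Axis is vertical (directrix is horizontal). Vertex y-coordinate = (-4 + 12)/2 = 4; x-coordinate = -4.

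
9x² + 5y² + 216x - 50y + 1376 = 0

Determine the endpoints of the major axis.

Rearranging, 9(x² + 24x) + 5(y² - 10y) = -1376.
Complete the square in x and y: 9(x + 12)² + 5(y - 5)² = -1376 + 1296 + 125 = 45
Divide by 45: (x + 12)²/5 + (y - 5)²/9 = 1
Ellipse, center (-12, 5), major axis vertical; a² = 9, b² = 5.
a = 3. Vertices at (h, k ± a).

(-12, 2) and (-12, 8)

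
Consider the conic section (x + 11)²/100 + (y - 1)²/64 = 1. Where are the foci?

(-17, 1) and (-5, 1)

Center (-11, 1). The larger denominator 100 sits under the x-term, so the major axis is horizontal; a² = 100, b² = 64.
c² = a² - b² = 100 - 64 = 36, so c = 6.
Foci lie on the horizontal axis through the center: (h ± c, k).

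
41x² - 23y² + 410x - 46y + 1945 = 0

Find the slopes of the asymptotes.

Collect terms: 41(x² + 10x) -23(y² + 2y) = -1945
Complete the square: 41(x + 5)² -23(y + 1)² = -1945 + 1025 - 23 = -943
Dividing both sides by -943: (y + 1)²/41 - (x + 5)²/23 = 1
Hyperbola, center (-5, -1), transverse axis vertical; a² = 41, b² = 23.
For a vertical hyperbola the asymptotes have slope ±a/b.
Here that is ±√41/√23 = ±√943/23.

√943/23 and -√943/23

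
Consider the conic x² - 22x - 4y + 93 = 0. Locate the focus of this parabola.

Only x is squared. Complete the square in x: (x - 11)² = 4(y + 7).
Vertex (11, -7); 4p = 4 so p = 1. Opens up.
Focus is p units from the vertex along the axis: (h, k + p).

(11, -6)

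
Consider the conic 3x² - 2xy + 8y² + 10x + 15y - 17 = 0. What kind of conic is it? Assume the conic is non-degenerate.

ellipse

A = 3, B = -2, C = 8.
Discriminant B² − 4AC = (-2)² − 4·3·8 = -92.
B² − 4AC < 0 ⇒ ellipse.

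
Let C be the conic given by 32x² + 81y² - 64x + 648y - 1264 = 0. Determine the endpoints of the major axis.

Rearranging, 32(x² - 2x) + 81(y² + 8y) = 1264.
32(x - 1)² + 81(y + 4)² = 1264 + 32 + 1296 = 2592
Divide through by 2592 to get (x - 1)²/81 + (y + 4)²/32 = 1.
Ellipse, center (1, -4), major axis horizontal; a² = 81, b² = 32.
a = 9. Vertices at (h ± a, k).

(-8, -4) and (10, -4)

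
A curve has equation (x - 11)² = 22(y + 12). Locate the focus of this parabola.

Vertex (11, -12); 4p = 22 so p = 11/2. Opens up.
Focus is p units from the vertex along the axis: (h, k + p).

(11, -13/2)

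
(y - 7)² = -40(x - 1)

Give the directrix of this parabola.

Vertex (1, 7); 4p = -40 so p = -10. Opens left.
Directrix is the vertical line x = h − p = 1 − (-10) = 11.

x = 11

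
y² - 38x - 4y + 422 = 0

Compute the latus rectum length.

38

Only y is squared. Complete the square in y: (y - 2)² = 38(x - 11).
Vertex (11, 2); 4p = 38 so p = 19/2. Opens right.
Latus rectum length = |4p| = 38.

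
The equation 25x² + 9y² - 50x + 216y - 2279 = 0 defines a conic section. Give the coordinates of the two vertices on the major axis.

Group the x- and y-terms: 25(x² - 2x) + 9(y² + 24y) = 2279
Complete the square in x and y: 25(x - 1)² + 9(y + 12)² = 2279 + 25 + 1296 = 3600
Divide through by 3600 to get (x - 1)²/144 + (y + 12)²/400 = 1.
Ellipse, center (1, -12), major axis vertical; a² = 400, b² = 144.
a = 20. Vertices at (h, k ± a).

(1, -32) and (1, 8)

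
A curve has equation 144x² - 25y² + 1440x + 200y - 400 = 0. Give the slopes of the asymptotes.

Rearranging, 144(x² + 10x) -25(y² - 8y) = 400.
144(x + 5)² -25(y - 4)² = 400 + 3600 - 400 = 3600
Dividing both sides by 3600: (x + 5)²/25 - (y - 4)²/144 = 1
Hyperbola, center (-5, 4), transverse axis horizontal; a² = 25, b² = 144.
For a horizontal hyperbola the asymptotes have slope ±b/a.
Here that is ±12/5.

12/5 and -12/5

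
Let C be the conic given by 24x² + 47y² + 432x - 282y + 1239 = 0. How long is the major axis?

Rearranging, 24(x² + 18x) + 47(y² - 6y) = -1239.
Completing the square gives 24(x + 9)² + 47(y - 3)² = -1239 + 1944 + 423 = 1128.
Divide through by 1128 to get (x + 9)²/47 + (y - 3)²/24 = 1.
Ellipse, center (-9, 3), major axis horizontal; a² = 47, b² = 24.
a² = 47 so a = √47; the major axis has length 2a = 2√47.

2√47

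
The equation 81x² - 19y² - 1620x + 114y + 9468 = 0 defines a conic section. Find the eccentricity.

Rearranging, 81(x² - 20x) -19(y² - 6y) = -9468.
Completing the square gives 81(x - 10)² -19(y - 3)² = -9468 + 8100 - 171 = -1539.
Divide through by -1539 to get (y - 3)²/81 - (x - 10)²/19 = 1.
Hyperbola, center (10, 3), transverse axis vertical; a² = 81, b² = 19.
c² = a² + b² = 100, so c = 10.
e = c/a = 10/9.

e = 10/9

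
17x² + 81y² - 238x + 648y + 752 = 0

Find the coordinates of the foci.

(-1, -4) and (15, -4)

Group the x- and y-terms: 17(x² - 14x) + 81(y² + 8y) = -752
17(x - 7)² + 81(y + 4)² = -752 + 833 + 1296 = 1377
Divide by 1377: (x - 7)²/81 + (y + 4)²/17 = 1
Ellipse, center (7, -4), major axis horizontal; a² = 81, b² = 17.
c² = a² - b² = 81 - 17 = 64, so c = 8.
Foci lie on the horizontal axis through the center: (h ± c, k).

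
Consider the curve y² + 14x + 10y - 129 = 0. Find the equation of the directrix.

x = 29/2

Only y is squared. Complete the square in y: (y + 5)² = -14(x - 11).
Vertex (11, -5); 4p = -14 so p = -7/2. Opens left.
Directrix is the vertical line x = h − p = 11 − (-7/2) = 29/2.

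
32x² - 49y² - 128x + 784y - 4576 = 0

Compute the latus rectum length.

64/7

Rearranging, 32(x² - 4x) -49(y² - 16y) = 4576.
Completing the square gives 32(x - 2)² -49(y - 8)² = 4576 + 128 - 3136 = 1568.
Divide by 1568: (x - 2)²/49 - (y - 8)²/32 = 1
Hyperbola, center (2, 8), transverse axis horizontal; a² = 49, b² = 32.
Latus rectum length = 2b²/a = 2·32/7 = 64/7.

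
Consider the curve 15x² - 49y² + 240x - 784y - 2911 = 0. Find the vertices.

Group: 15(x² + 16x) -49(y² + 16y) = 2911
Complete the square in x and y: 15(x + 8)² -49(y + 8)² = 2911 + 960 - 3136 = 735
Dividing both sides by 735: (x + 8)²/49 - (y + 8)²/15 = 1
Hyperbola, center (-8, -8), transverse axis horizontal; a² = 49, b² = 15.
a = 7. Vertices at (h ± a, k).

(-15, -8) and (-1, -8)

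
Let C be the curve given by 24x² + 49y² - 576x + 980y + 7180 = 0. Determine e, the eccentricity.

e = 5/7

Group the x- and y-terms: 24(x² - 24x) + 49(y² + 20y) = -7180
Completing the square gives 24(x - 12)² + 49(y + 10)² = -7180 + 3456 + 4900 = 1176.
Divide by 1176: (x - 12)²/49 + (y + 10)²/24 = 1
Ellipse, center (12, -10), major axis horizontal; a² = 49, b² = 24.
c² = a² - b² = 25, so c = 5.
e = c/a = 5/7.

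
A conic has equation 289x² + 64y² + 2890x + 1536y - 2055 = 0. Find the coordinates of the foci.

289(x² + 10x) + 64(y² + 24y) = 2055
Complete the square in x and y: 289(x + 5)² + 64(y + 12)² = 2055 + 7225 + 9216 = 18496
Divide by 18496: (x + 5)²/64 + (y + 12)²/289 = 1
Ellipse, center (-5, -12), major axis vertical; a² = 289, b² = 64.
c² = a² - b² = 289 - 64 = 225, so c = 15.
Foci lie on the vertical axis through the center: (h, k ± c).

(-5, -27) and (-5, 3)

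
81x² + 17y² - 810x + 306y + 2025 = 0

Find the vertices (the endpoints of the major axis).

(5, -18) and (5, 0)

Group the x- and y-terms: 81(x² - 10x) + 17(y² + 18y) = -2025
Complete the square: 81(x - 5)² + 17(y + 9)² = -2025 + 2025 + 1377 = 1377
Divide through by 1377 to get (x - 5)²/17 + (y + 9)²/81 = 1.
Ellipse, center (5, -9), major axis vertical; a² = 81, b² = 17.
a = 9. Vertices at (h, k ± a).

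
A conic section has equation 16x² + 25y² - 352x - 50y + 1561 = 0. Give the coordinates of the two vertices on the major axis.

Group: 16(x² - 22x) + 25(y² - 2y) = -1561
Complete the square in x and y: 16(x - 11)² + 25(y - 1)² = -1561 + 1936 + 25 = 400
Divide by 400: (x - 11)²/25 + (y - 1)²/16 = 1
Ellipse, center (11, 1), major axis horizontal; a² = 25, b² = 16.
a = 5. Vertices at (h ± a, k).

(6, 1) and (16, 1)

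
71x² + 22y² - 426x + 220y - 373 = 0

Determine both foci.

71(x² - 6x) + 22(y² + 10y) = 373
Complete the square: 71(x - 3)² + 22(y + 5)² = 373 + 639 + 550 = 1562
Divide through by 1562 to get (x - 3)²/22 + (y + 5)²/71 = 1.
Ellipse, center (3, -5), major axis vertical; a² = 71, b² = 22.
c² = a² - b² = 71 - 22 = 49, so c = 7.
Foci lie on the vertical axis through the center: (h, k ± c).

(3, -12) and (3, 2)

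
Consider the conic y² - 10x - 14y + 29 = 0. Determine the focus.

(1/2, 7)

Only y is squared. Complete the square in y: (y - 7)² = 10(x + 2).
Vertex (-2, 7); 4p = 10 so p = 5/2. Opens right.
Focus is p units from the vertex along the axis: (h + p, k).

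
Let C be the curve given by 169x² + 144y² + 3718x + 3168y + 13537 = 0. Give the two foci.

Group: 169(x² + 22x) + 144(y² + 22y) = -13537
Completing the square gives 169(x + 11)² + 144(y + 11)² = -13537 + 20449 + 17424 = 24336.
Dividing both sides by 24336: (x + 11)²/144 + (y + 11)²/169 = 1
Ellipse, center (-11, -11), major axis vertical; a² = 169, b² = 144.
c² = a² - b² = 169 - 144 = 25, so c = 5.
Foci lie on the vertical axis through the center: (h, k ± c).

(-11, -16) and (-11, -6)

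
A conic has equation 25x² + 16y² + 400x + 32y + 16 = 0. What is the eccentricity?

25(x² + 16x) + 16(y² + 2y) = -16
Complete the square in x and y: 25(x + 8)² + 16(y + 1)² = -16 + 1600 + 16 = 1600
Divide by 1600: (x + 8)²/64 + (y + 1)²/100 = 1
Ellipse, center (-8, -1), major axis vertical; a² = 100, b² = 64.
c² = a² - b² = 36, so c = 6.
e = c/a = 6/10 = 3/5.

e = 3/5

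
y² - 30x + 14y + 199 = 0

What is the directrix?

x = -5/2

Only y is squared. Complete the square in y: (y + 7)² = 30(x - 5).
Vertex (5, -7); 4p = 30 so p = 15/2. Opens right.
Directrix is the vertical line x = h − p = 5 − (15/2) = -5/2.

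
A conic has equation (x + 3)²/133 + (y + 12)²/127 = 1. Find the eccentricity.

e = √798/133

Center (-3, -12). The larger denominator 133 sits under the x-term, so the major axis is horizontal; a² = 133, b² = 127.
c² = a² - b² = 6, so c = √6.
e = c/a = √6/√133 = √798/133.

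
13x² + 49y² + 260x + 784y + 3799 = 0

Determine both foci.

Collect terms: 13(x² + 20x) + 49(y² + 16y) = -3799
Completing the square gives 13(x + 10)² + 49(y + 8)² = -3799 + 1300 + 3136 = 637.
Divide through by 637 to get (x + 10)²/49 + (y + 8)²/13 = 1.
Ellipse, center (-10, -8), major axis horizontal; a² = 49, b² = 13.
c² = a² - b² = 49 - 13 = 36, so c = 6.
Foci lie on the horizontal axis through the center: (h ± c, k).

(-16, -8) and (-4, -8)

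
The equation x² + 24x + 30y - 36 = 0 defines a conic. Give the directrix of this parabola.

Only x is squared. Complete the square in x: (x + 12)² = -30(y - 6).
Vertex (-12, 6); 4p = -30 so p = -15/2. Opens down.
Directrix is the horizontal line y = k − p = 6 − (-15/2) = 27/2.

y = 27/2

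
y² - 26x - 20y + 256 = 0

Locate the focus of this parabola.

Only y is squared. Complete the square in y: (y - 10)² = 26(x - 6).
Vertex (6, 10); 4p = 26 so p = 13/2. Opens right.
Focus is p units from the vertex along the axis: (h + p, k).

(25/2, 10)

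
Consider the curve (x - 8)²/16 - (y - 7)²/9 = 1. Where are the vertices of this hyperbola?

(4, 7) and (12, 7)

Center (8, 7). The positive term is the x-term, so the transverse axis is horizontal; a² = 16, b² = 9.
a = 4. Vertices at (h ± a, k).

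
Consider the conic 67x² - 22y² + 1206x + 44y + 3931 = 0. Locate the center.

(-9, 1)

Collect terms: 67(x² + 18x) -22(y² - 2y) = -3931
67(x + 9)² -22(y - 1)² = -3931 + 5427 - 22 = 1474
Divide through by 1474 to get (x + 9)²/22 - (y - 1)²/67 = 1.
Hyperbola with center (-9, 1).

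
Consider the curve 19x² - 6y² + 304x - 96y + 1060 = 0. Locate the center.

(-8, -8)

Group the x- and y-terms: 19(x² + 16x) -6(y² + 16y) = -1060
Completing the square gives 19(x + 8)² -6(y + 8)² = -1060 + 1216 - 384 = -228.
Divide by -228: (y + 8)²/38 - (x + 8)²/12 = 1
Hyperbola with center (-8, -8).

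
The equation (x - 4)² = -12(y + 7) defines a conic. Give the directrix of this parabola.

y = -4

Vertex (4, -7); 4p = -12 so p = -3. Opens down.
Directrix is the horizontal line y = k − p = -7 − (-3) = -4.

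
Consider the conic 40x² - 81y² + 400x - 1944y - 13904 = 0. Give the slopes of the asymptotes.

Collect terms: 40(x² + 10x) -81(y² + 24y) = 13904
Complete the square: 40(x + 5)² -81(y + 12)² = 13904 + 1000 - 11664 = 3240
Divide by 3240: (x + 5)²/81 - (y + 12)²/40 = 1
Hyperbola, center (-5, -12), transverse axis horizontal; a² = 81, b² = 40.
For a horizontal hyperbola the asymptotes have slope ±b/a.
Here that is ±2√10/9.

2√10/9 and -2√10/9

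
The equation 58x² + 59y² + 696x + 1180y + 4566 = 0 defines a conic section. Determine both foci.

Group the x- and y-terms: 58(x² + 12x) + 59(y² + 20y) = -4566
Completing the square gives 58(x + 6)² + 59(y + 10)² = -4566 + 2088 + 5900 = 3422.
Divide through by 3422 to get (x + 6)²/59 + (y + 10)²/58 = 1.
Ellipse, center (-6, -10), major axis horizontal; a² = 59, b² = 58.
c² = a² - b² = 59 - 58 = 1, so c = 1.
Foci lie on the horizontal axis through the center: (h ± c, k).

(-7, -10) and (-5, -10)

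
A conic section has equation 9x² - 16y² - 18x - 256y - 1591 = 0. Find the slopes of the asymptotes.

3/4 and -3/4

9(x² - 2x) -16(y² + 16y) = 1591
9(x - 1)² -16(y + 8)² = 1591 + 9 - 1024 = 576
Dividing both sides by 576: (x - 1)²/64 - (y + 8)²/36 = 1
Hyperbola, center (1, -8), transverse axis horizontal; a² = 64, b² = 36.
For a horizontal hyperbola the asymptotes have slope ±b/a.
Here that is ±6/8 = ±3/4.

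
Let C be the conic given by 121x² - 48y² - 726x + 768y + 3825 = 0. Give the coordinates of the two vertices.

(3, -3) and (3, 19)

Group the x- and y-terms: 121(x² - 6x) -48(y² - 16y) = -3825
Complete the square in x and y: 121(x - 3)² -48(y - 8)² = -3825 + 1089 - 3072 = -5808
Divide through by -5808 to get (y - 8)²/121 - (x - 3)²/48 = 1.
Hyperbola, center (3, 8), transverse axis vertical; a² = 121, b² = 48.
a = 11. Vertices at (h, k ± a).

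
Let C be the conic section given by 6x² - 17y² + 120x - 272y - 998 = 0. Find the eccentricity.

Collect terms: 6(x² + 20x) -17(y² + 16y) = 998
Complete the square: 6(x + 10)² -17(y + 8)² = 998 + 600 - 1088 = 510
Divide through by 510 to get (x + 10)²/85 - (y + 8)²/30 = 1.
Hyperbola, center (-10, -8), transverse axis horizontal; a² = 85, b² = 30.
c² = a² + b² = 115, so c = √115.
e = c/a = √115/√85 = √391/17.

e = √391/17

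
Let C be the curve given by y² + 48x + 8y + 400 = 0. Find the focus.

(-20, -4)

Only y is squared. Complete the square in y: (y + 4)² = -48(x + 8).
Vertex (-8, -4); 4p = -48 so p = -12. Opens left.
Focus is p units from the vertex along the axis: (h + p, k).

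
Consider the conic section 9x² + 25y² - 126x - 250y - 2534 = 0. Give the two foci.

Rearranging, 9(x² - 14x) + 25(y² - 10y) = 2534.
Completing the square gives 9(x - 7)² + 25(y - 5)² = 2534 + 441 + 625 = 3600.
Divide through by 3600 to get (x - 7)²/400 + (y - 5)²/144 = 1.
Ellipse, center (7, 5), major axis horizontal; a² = 400, b² = 144.
c² = a² - b² = 400 - 144 = 256, so c = 16.
Foci lie on the horizontal axis through the center: (h ± c, k).

(-9, 5) and (23, 5)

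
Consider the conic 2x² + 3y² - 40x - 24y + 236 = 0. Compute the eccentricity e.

e = √3/3

Group the x- and y-terms: 2(x² - 20x) + 3(y² - 8y) = -236
2(x - 10)² + 3(y - 4)² = -236 + 200 + 48 = 12
Divide by 12: (x - 10)²/6 + (y - 4)²/4 = 1
Ellipse, center (10, 4), major axis horizontal; a² = 6, b² = 4.
c² = a² - b² = 2, so c = √2.
e = c/a = √2/√6 = √3/3.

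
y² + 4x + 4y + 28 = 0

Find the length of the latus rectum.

4

Only y is squared. Complete the square in y: (y + 2)² = -4(x + 6).
Vertex (-6, -2); 4p = -4 so p = -1. Opens left.
Latus rectum length = |4p| = 4.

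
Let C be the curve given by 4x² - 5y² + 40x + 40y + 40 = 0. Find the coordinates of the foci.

(-5, 1) and (-5, 7)

Collect terms: 4(x² + 10x) -5(y² - 8y) = -40
4(x + 5)² -5(y - 4)² = -40 + 100 - 80 = -20
Divide through by -20 to get (y - 4)²/4 - (x + 5)²/5 = 1.
Hyperbola, center (-5, 4), transverse axis vertical; a² = 4, b² = 5.
c² = a² + b² = 4 + 5 = 9, so c = 3.
Foci lie on the vertical axis through the center: (h, k ± c).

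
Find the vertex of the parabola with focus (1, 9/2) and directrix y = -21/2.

The vertex is the midpoint between the focus and the directrix along the axis of symmetry.
Axis is vertical (directrix is horizontal). Vertex y-coordinate = (9/2 + (-21/2))/2 = -3; x-coordinate = 1.

(1, -3)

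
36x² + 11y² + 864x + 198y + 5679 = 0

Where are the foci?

Collect terms: 36(x² + 24x) + 11(y² + 18y) = -5679
36(x + 12)² + 11(y + 9)² = -5679 + 5184 + 891 = 396
Divide through by 396 to get (x + 12)²/11 + (y + 9)²/36 = 1.
Ellipse, center (-12, -9), major axis vertical; a² = 36, b² = 11.
c² = a² - b² = 36 - 11 = 25, so c = 5.
Foci lie on the vertical axis through the center: (h, k ± c).

(-12, -14) and (-12, -4)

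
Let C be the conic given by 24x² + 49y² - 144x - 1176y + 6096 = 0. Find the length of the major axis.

Group: 24(x² - 6x) + 49(y² - 24y) = -6096
Complete the square in x and y: 24(x - 3)² + 49(y - 12)² = -6096 + 216 + 7056 = 1176
Divide through by 1176 to get (x - 3)²/49 + (y - 12)²/24 = 1.
Ellipse, center (3, 12), major axis horizontal; a² = 49, b² = 24.
a² = 49 so a = 7; the major axis has length 2a = 14.

14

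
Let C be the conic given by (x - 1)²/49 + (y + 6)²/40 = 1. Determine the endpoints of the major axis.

(-6, -6) and (8, -6)

Center (1, -6). The larger denominator 49 sits under the x-term, so the major axis is horizontal; a² = 49, b² = 40.
a = 7. Vertices at (h ± a, k).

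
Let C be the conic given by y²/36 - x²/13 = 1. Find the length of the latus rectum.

Center (0, 0). The positive term is the y-term, so the transverse axis is vertical; a² = 36, b² = 13.
Latus rectum length = 2b²/a = 2·13/6 = 13/3.

13/3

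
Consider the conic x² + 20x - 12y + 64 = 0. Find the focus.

Only x is squared. Complete the square in x: (x + 10)² = 12(y + 3).
Vertex (-10, -3); 4p = 12 so p = 3. Opens up.
Focus is p units from the vertex along the axis: (h, k + p).

(-10, 0)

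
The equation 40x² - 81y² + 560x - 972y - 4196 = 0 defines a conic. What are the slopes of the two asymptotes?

40(x² + 14x) -81(y² + 12y) = 4196
Complete the square in x and y: 40(x + 7)² -81(y + 6)² = 4196 + 1960 - 2916 = 3240
Divide through by 3240 to get (x + 7)²/81 - (y + 6)²/40 = 1.
Hyperbola, center (-7, -6), transverse axis horizontal; a² = 81, b² = 40.
For a horizontal hyperbola the asymptotes have slope ±b/a.
Here that is ±2√10/9.

2√10/9 and -2√10/9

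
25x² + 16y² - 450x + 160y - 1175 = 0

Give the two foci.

Group the x- and y-terms: 25(x² - 18x) + 16(y² + 10y) = 1175
Completing the square gives 25(x - 9)² + 16(y + 5)² = 1175 + 2025 + 400 = 3600.
Divide through by 3600 to get (x - 9)²/144 + (y + 5)²/225 = 1.
Ellipse, center (9, -5), major axis vertical; a² = 225, b² = 144.
c² = a² - b² = 225 - 144 = 81, so c = 9.
Foci lie on the vertical axis through the center: (h, k ± c).

(9, -14) and (9, 4)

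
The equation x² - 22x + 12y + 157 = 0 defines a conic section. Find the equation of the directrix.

Only x is squared. Complete the square in x: (x - 11)² = -12(y + 3).
Vertex (11, -3); 4p = -12 so p = -3. Opens down.
Directrix is the horizontal line y = k − p = -3 − (-3) = 0.

y = 0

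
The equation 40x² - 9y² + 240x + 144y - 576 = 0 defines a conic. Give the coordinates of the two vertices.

40(x² + 6x) -9(y² - 16y) = 576
Completing the square gives 40(x + 3)² -9(y - 8)² = 576 + 360 - 576 = 360.
Divide through by 360 to get (x + 3)²/9 - (y - 8)²/40 = 1.
Hyperbola, center (-3, 8), transverse axis horizontal; a² = 9, b² = 40.
a = 3. Vertices at (h ± a, k).

(-6, 8) and (0, 8)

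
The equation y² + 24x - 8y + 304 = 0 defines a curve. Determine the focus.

(-18, 4)

Only y is squared. Complete the square in y: (y - 4)² = -24(x + 12).
Vertex (-12, 4); 4p = -24 so p = -6. Opens left.
Focus is p units from the vertex along the axis: (h + p, k).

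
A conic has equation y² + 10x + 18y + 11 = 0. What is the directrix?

x = 19/2

Only y is squared. Complete the square in y: (y + 9)² = -10(x - 7).
Vertex (7, -9); 4p = -10 so p = -5/2. Opens left.
Directrix is the vertical line x = h − p = 7 − (-5/2) = 19/2.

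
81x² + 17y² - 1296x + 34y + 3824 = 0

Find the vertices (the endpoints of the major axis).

(8, -10) and (8, 8)

Group: 81(x² - 16x) + 17(y² + 2y) = -3824
Completing the square gives 81(x - 8)² + 17(y + 1)² = -3824 + 5184 + 17 = 1377.
Divide by 1377: (x - 8)²/17 + (y + 1)²/81 = 1
Ellipse, center (8, -1), major axis vertical; a² = 81, b² = 17.
a = 9. Vertices at (h, k ± a).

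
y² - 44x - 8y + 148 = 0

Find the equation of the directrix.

Only y is squared. Complete the square in y: (y - 4)² = 44(x - 3).
Vertex (3, 4); 4p = 44 so p = 11. Opens right.
Directrix is the vertical line x = h − p = 3 − (11) = -8.

x = -8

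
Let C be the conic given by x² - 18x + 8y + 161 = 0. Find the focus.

(9, -12)

Only x is squared. Complete the square in x: (x - 9)² = -8(y + 10).
Vertex (9, -10); 4p = -8 so p = -2. Opens down.
Focus is p units from the vertex along the axis: (h, k + p).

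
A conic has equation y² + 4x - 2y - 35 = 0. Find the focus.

Only y is squared. Complete the square in y: (y - 1)² = -4(x - 9).
Vertex (9, 1); 4p = -4 so p = -1. Opens left.
Focus is p units from the vertex along the axis: (h + p, k).

(8, 1)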